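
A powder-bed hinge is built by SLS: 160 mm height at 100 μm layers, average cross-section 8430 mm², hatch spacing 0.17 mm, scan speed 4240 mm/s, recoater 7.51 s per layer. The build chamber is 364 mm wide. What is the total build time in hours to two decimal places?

8.54 hours

Layers = ⌈160/0.1⌉ = 1600.
Hatch length per layer = 8430 / 0.17, so 49588.2 mm.
Per-layer scan time = 49588.2 / 4240 = 11.6953 s.
Time per layer = 11.6953 + 7.51, so 19.2053 s.
Build time = 1600 × 19.2053 = 30728.48 s = 8.54 hours.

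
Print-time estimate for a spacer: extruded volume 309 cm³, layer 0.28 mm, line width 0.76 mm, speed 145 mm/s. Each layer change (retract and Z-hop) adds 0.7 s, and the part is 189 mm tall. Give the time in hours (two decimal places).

Bead cross-section = 0.28 × 0.76, so 0.2128 mm².
Total extruded path = 309000/0.2128 = 1452067.7 mm.
Print-move time: 1452067.7 / 145 → 10014.3 s.
Layer count = ceil(189 / 0.28) = 675.
Layer-change overhead = 675 × 0.7 = 472.5 s.
Altogether 10014.3 + 472.5 = 10486.8 s, i.e. 2.91 hours.

2.91 hours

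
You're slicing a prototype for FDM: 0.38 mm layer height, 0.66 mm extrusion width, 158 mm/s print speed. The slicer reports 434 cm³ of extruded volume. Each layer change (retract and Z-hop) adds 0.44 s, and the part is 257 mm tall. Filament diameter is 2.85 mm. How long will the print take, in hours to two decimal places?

Line area = 0.38 × 0.66 = 0.2508 mm².
Total extruded path = 434000/0.2508 = 1730462.5 mm.
Extrusion time: 1730462.5 / 158 → 10952.3 s.
Layers = ⌈257/0.38⌉ = 677.
Z-hop total: 677 × 0.44 → 297.88 s.
Total = 10952.3 + 297.88 = 11250.18 s = 3.13 hours.

3.13 hours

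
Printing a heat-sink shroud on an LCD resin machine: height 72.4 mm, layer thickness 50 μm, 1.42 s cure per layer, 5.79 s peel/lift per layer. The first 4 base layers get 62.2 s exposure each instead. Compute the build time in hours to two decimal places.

Number of layers: 72.4 / 0.05 → 1448 (rounded up).
Bottom layers = 4 × (62.2 + 5.79), so 271.96 s.
Normal layers: 1444 × (1.42 + 5.79) → 10411.24 s.
Sum: 271.96 + 10411.24 = 10683.2 s → 2.97 hours.

2.97 hours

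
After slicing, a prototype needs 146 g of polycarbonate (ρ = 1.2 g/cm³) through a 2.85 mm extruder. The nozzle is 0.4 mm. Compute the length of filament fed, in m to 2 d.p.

19.07 m

Volume = 146 g / 1.2 g·cm⁻³ = 121.6667 cm³ = 121666.7 mm³.
Cross-section of 2.85 mm filament: π·(2.85/2)² = 6.3794 mm².
L = V/A = 121666.7/6.3794 = 19071.81 mm → 19.07 m.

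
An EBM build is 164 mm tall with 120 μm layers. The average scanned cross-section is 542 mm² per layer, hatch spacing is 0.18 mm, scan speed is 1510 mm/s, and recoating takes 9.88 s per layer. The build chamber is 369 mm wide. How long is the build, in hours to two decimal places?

4.51 hours

Number of layers: 164 / 0.12 → 1367 (rounded up).
Scan path per layer: 542 / 0.18 → 3011.1 mm.
Beam time per layer = 3011.1 / 1510 = 1.9941 s.
Time per layer: 1.9941 + 9.88 → 11.8741 s.
Build time = 1367 × 11.8741 = 16231.8947 s = 4.51 hours.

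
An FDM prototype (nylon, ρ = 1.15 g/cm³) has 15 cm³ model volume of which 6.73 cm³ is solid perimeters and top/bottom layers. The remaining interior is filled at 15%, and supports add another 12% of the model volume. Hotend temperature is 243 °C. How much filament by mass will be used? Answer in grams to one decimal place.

Infill region: 15 − 6.73 → 8.27 cm³.
Infill deposited = 0.15 × 8.27 = 1.2405 cm³.
Support: 0.12 × 15 → 1.8 cm³.
Total printed volume = 6.73 + 1.2405 + 1.8 = 9.7705 cm³.
Mass = 9.7705 × 1.15 = 11.236075 g.

11.2 g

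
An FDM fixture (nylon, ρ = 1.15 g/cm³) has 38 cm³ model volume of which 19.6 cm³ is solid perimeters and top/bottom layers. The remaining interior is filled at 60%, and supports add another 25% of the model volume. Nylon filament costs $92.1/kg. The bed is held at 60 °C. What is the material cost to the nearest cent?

$4.25

Interior volume = 38 − 19.6 = 18.4 cm³.
Deposited infill = 0.60 × 18.4 = 11.04 cm³.
Support = 0.25 × 38, so 9.5 cm³.
Total printed volume = 19.6 + 11.04 + 9.5, so 40.14 cm³.
Mass: 40.14 × 1.15 → 46.161 g.
At $92.1/kg: 46.161/1000 × 92.1 = $4.25.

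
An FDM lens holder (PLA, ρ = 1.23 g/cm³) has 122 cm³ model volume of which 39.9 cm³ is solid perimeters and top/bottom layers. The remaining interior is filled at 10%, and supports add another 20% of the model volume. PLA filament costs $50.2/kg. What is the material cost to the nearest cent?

Infill region = 122 − 39.9, so 82.1 cm³.
Infill deposited: 0.10 × 82.1 → 8.21 cm³.
Support = 0.20 × 122 = 24.4 cm³.
Total extruded = 39.9 + 8.21 + 24.4 = 72.51 cm³.
Mass: 72.51 × 1.23 → 89.1873 g.
At $50.2/kg: 89.1873/1000 × 50.2 = $4.48.

$4.48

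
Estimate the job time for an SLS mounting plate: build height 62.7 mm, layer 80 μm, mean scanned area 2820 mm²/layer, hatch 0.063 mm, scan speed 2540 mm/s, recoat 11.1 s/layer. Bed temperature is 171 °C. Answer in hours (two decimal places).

Number of layers: 62.7 / 0.08 → 784 (rounded up).
Scan path per layer = 2820 / 0.063 = 44761.9 mm.
Scan time per layer: 44761.9 / 2540 → 17.6228 s.
Per-layer time = 17.6228 + 11.1, so 28.7228 s.
784 layers × 28.7228 s/layer = 22518.6752 s, i.e. 6.26 hours.

6.26 hours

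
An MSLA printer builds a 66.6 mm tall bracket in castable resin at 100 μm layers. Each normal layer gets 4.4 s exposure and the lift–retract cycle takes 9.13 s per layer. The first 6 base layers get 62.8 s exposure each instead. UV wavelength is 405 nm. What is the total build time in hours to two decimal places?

2.60 hours

Layers = ⌈66.6/0.1⌉ = 666.
Base layers = 6 × (62.8 + 9.13) = 431.58 s.
Normal layers: 660 × (4.4 + 9.13) → 8929.8 s.
Total = 431.58 + 8929.8 = 9361.38 s = 2.60 hours.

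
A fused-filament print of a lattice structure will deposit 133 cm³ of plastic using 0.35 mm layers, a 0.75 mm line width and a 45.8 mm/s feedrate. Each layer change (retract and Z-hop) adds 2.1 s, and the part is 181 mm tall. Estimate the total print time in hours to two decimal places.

3.38 hours

Line area = 0.35 × 0.75 = 0.2625 mm².
Path length: 133000 mm³ / 0.2625 mm² → 506666.7 mm.
Extrusion time = 506666.7 / 45.8, so 11062.6 s.
Number of layers: 181 / 0.35 → 518 (rounded up).
Layer-change overhead = 518 × 2.1, so 1087.8 s.
Total = 11062.6 + 1087.8 = 12150.4 s = 3.38 hours.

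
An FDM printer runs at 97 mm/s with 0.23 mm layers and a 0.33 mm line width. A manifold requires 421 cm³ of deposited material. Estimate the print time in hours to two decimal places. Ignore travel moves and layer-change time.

Line area = 0.23 × 0.33 = 0.0759 mm².
Path length: 421000 mm³ / 0.0759 mm² → 5546772.1 mm.
Extrusion time = 5546772.1 / 97, so 57183.2 s.
57183.2 s = 15.88 hours.

15.88 hours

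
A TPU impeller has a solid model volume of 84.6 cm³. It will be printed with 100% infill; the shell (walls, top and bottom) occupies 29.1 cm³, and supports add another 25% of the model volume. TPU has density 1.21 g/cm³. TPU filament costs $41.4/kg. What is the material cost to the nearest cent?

Infill region: 84.6 − 29.1 → 55.5 cm³.
Infill volume: 1.00 × 55.5 → 55.5 cm³.
Support = 0.25 × 84.6, so 21.15 cm³.
Total extruded = 29.1 + 55.5 + 21.15 = 105.75 cm³.
Mass: 105.75 × 1.21 → 127.9575 g.
Cost = 127.9575 g / 1000 × $41.4/kg = $5.30.

$5.30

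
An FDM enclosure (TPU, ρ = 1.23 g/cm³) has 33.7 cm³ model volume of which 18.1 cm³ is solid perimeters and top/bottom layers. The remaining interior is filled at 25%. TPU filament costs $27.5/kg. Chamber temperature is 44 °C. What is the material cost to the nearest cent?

Volume inside the shell = 33.7 − 18.1 = 15.6 cm³.
Infill volume = 0.25 × 15.6, so 3.9 cm³.
Deposited volume: 18.1 + 3.9 → 22 cm³.
Mass: 22 × 1.23 → 27.06 g.
At $27.5/kg: 27.06/1000 × 27.5 = $0.74.

$0.74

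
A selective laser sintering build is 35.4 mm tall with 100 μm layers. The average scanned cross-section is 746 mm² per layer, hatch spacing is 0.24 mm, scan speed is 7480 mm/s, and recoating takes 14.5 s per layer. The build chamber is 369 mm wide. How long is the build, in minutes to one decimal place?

88.0 minutes

Layer count = ceil(35.4 / 0.1) = 354.
Scan path per layer = 746 / 0.24 = 3108.3 mm.
Per-layer scan time: 3108.3 / 7480 → 0.4155 s.
Per-layer time = 0.4155 + 14.5 = 14.9155 s.
Build time = 354 × 14.9155 = 5280.087 s = 88.0 minutes.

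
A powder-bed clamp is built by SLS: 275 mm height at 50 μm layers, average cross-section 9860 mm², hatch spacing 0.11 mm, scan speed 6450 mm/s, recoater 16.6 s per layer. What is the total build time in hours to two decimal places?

Layer count = ceil(275 / 0.05) = 5500.
Scan path per layer = 9860 / 0.11, so 89636.4 mm.
Scan time per layer = 89636.4 / 6450, so 13.8971 s.
Time per layer: 13.8971 + 16.6 → 30.4971 s.
Total: 5500 × 30.4971 s = 167734.05 s → 46.59 hours.

46.59 hours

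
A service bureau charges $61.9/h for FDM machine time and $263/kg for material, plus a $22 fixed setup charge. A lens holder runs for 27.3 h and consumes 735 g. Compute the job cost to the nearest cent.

$1905.18

Time charge: 61.9 × 27.3 → $1689.87.
Feedstock cost = 263 × 735/1000 = $193.305.
Adding setup: 1689.87 + 193.305 + 22 → 1905.175 ≈ $1905.18.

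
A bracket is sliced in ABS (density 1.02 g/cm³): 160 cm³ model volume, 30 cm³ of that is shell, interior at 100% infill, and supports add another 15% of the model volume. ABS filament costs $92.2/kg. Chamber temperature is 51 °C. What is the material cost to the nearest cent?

Interior volume = 160 − 30 = 130 cm³.
Infill deposited: 1.00 × 130 → 130 cm³.
Support = 0.15 × 160, so 24 cm³.
Deposited volume = 30 + 130 + 24 = 184 cm³.
Mass = 184 × 1.02, so 187.68 g.
Cost = 187.68 g / 1000 × $92.2/kg = $17.30.

$17.30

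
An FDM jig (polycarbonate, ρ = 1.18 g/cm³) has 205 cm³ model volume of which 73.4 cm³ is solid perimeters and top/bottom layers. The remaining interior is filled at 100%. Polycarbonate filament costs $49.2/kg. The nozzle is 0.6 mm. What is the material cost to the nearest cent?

Interior volume = 205 − 73.4, so 131.6 cm³.
Infill volume: 1.00 × 131.6 → 131.6 cm³.
Deposited volume = 73.4 + 131.6 = 205 cm³.
Mass = 205 × 1.18 = 241.9 g.
Cost = 241.9 g / 1000 × $49.2/kg = $11.90.

$11.90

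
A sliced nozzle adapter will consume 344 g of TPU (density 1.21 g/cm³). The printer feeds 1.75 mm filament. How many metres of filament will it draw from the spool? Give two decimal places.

118.20 m

Extruded volume: 344/1.21 = 284.2975 cm³ (284297.5 mm³).
Cross-section of 1.75 mm filament: π·(1.75/2)² = 2.4053 mm².
Length = 284297.5 / 2.4053 = 118196.27 mm = 118.20 m.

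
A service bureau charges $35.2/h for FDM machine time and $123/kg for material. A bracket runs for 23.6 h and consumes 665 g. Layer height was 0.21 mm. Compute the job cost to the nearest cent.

Machine-time cost = 35.2 × 23.6 = $830.72.
Material cost: 123 × 665/1000 → $81.795.
Job cost: 830.72 + 81.795 = 912.515 ≈ $912.52.

$912.52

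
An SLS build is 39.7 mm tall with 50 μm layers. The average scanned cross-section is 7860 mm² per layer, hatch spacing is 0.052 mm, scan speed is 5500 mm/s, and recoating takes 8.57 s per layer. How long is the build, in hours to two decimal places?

Number of layers: 39.7 / 0.05 → 794 (rounded up).
Hatch length per layer: 7860 / 0.052 → 151153.8 mm.
Laser time per layer = 151153.8 / 5500, so 27.4825 s.
Time per layer = 27.4825 + 8.57, so 36.0525 s.
Build time = 794 × 36.0525 = 28625.685 s = 7.95 hours.

7.95 hours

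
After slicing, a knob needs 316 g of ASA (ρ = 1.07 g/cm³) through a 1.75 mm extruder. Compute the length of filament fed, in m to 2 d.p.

Volume = 316 g / 1.07 g·cm⁻³ = 295.3271 cm³ = 295327.1 mm³.
A = π r² = π × 0.875² = 2.4053 mm².
L = V/A = 295327.1/2.4053 = 122781.82 mm → 122.78 m.

122.78 m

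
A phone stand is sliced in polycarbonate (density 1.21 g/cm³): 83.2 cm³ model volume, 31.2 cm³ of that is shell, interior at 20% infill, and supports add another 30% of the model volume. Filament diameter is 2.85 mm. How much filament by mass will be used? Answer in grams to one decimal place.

80.5 g

Interior volume: 83.2 − 31.2 → 52 cm³.
Infill volume = 0.20 × 52 = 10.4 cm³.
Support = 0.30 × 83.2 = 24.96 cm³.
Total extruded = 31.2 + 10.4 + 24.96, so 66.56 cm³.
Mass = 66.56 × 1.21, so 80.5376 g.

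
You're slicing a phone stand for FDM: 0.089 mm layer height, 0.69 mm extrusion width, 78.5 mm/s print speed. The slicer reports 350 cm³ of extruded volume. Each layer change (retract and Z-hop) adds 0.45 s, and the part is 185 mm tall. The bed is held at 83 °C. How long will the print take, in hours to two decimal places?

Extrusion cross-section = 0.089 × 0.69, so 0.06141 mm².
Total extruded path = 350000/0.06141 = 5699397.5 mm.
Time extruding: 5699397.5 / 78.5 → 72603.8 s.
Layer count = ceil(185 / 0.089) = 2079.
Layer-change overhead = 2079 × 0.45 = 935.55 s.
Altogether 72603.8 + 935.55 = 73539.35 s, i.e. 20.43 hours.

20.43 hours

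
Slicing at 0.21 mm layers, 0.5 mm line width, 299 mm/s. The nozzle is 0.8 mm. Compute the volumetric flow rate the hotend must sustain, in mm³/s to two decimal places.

A: 0.21 × 0.5 → 0.105 mm².
Volumetric flow = 299 × 0.105 = 31.40 mm³/s.

31.40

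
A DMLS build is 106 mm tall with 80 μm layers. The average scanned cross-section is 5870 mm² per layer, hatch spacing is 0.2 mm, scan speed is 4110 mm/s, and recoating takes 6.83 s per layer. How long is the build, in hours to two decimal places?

5.14 hours

Layer count = ceil(106 / 0.08) = 1325.
Hatch length per layer: 5870 / 0.2 → 29350 mm.
Scan time per layer: 29350 / 4110 → 7.1411 s.
Layer cycle = 7.1411 + 6.83 = 13.9711 s.
Build time = 1325 × 13.9711 = 18511.7075 s = 5.14 hours.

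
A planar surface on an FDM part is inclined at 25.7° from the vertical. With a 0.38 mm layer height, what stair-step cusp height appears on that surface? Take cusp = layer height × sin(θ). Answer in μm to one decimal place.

Cusp = layer height × sin(25.7°) = 0.38 × 0.4337 = 0.164806 mm = 164.8 μm.

164.8 μm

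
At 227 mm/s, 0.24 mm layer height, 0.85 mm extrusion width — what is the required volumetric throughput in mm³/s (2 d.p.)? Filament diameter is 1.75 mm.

46.31

Bead cross-section = 0.24 × 0.85 = 0.204 mm².
Q = v·A = 227 × 0.204 = 46.31 mm³/s.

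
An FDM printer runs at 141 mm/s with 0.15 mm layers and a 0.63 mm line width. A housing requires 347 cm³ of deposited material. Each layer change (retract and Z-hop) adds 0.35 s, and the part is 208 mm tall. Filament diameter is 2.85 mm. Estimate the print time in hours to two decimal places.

Line area = 0.15 × 0.63 = 0.0945 mm².
Path length: 347000 mm³ / 0.0945 mm² → 3671957.7 mm.
Time extruding = 3671957.7 / 141, so 26042.3 s.
Layer count = ceil(208 / 0.15) = 1387.
Non-print overhead = 1387 × 0.35 = 485.45 s.
Altogether 26042.3 + 485.45 = 26527.75 s, i.e. 7.37 hours.

7.37 hours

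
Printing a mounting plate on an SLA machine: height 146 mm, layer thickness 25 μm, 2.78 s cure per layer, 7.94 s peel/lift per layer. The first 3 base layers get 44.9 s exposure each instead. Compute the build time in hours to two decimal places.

Number of layers: 146 / 0.025 → 5840 (rounded up).
Burn-in layers = 3 × (44.9 + 7.94) = 158.52 s.
Regular layers: 5837 × (2.78 + 7.94) → 62572.64 s.
Sum: 158.52 + 62572.64 = 62731.16 s → 17.43 hours.

17.43 hours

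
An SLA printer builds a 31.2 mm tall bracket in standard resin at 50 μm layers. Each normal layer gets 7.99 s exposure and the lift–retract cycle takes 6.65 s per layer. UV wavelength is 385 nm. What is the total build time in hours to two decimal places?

2.54 hours

Layers = ⌈31.2/0.05⌉ = 624.
Per-layer time: 7.99 + 6.65 → 14.64 s.
Build time: 624 × 14.64 s = 9135.36 s, i.e. 2.54 hours.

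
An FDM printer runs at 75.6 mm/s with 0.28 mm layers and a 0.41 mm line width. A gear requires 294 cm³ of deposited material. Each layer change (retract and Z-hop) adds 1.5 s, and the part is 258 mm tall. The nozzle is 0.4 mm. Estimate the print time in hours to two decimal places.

9.79 hours

Line area = 0.28 × 0.41 = 0.1148 mm².
Total extruded path = 294000/0.1148 = 2560975.6 mm.
Print-move time = 2560975.6 / 75.6, so 33875.3 s.
Layer count = ceil(258 / 0.28) = 922.
Z-hop total: 922 × 1.5 → 1383 s.
Total = 33875.3 + 1383 = 35258.3 s = 9.79 hours.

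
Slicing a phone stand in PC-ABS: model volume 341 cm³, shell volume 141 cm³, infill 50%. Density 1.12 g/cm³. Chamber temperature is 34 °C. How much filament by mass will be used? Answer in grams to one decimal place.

269.9 g

Interior volume: 341 − 141 → 200 cm³.
Infill deposited = 0.50 × 200 = 100 cm³.
Total printed volume = 141 + 100 = 241 cm³.
Mass = 241 × 1.12 = 269.92 g.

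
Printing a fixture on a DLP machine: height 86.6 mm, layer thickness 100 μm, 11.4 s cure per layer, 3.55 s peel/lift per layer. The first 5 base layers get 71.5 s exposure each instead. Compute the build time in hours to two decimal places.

3.68 hours

Layer count = ceil(86.6 / 0.1) = 866.
Bottom layers = 5 × (71.5 + 3.55) = 375.25 s.
Regular layers = 861 × (11.4 + 3.55), so 12871.95 s.
Total = 375.25 + 12871.95 = 13247.2 s = 3.68 hours.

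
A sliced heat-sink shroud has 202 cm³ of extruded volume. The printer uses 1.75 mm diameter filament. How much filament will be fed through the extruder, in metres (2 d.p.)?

Filament cross-section = π × (1.75/2)² = 2.4053 mm².
L = 202000 mm³ / 2.4053 mm² = 83981.21 mm, i.e. 83.98 m.

83.98 m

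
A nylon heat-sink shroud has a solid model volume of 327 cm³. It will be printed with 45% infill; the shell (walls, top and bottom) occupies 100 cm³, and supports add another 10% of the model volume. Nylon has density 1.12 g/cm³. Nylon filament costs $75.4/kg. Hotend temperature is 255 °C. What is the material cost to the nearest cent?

Volume inside the shell = 327 − 100 = 227 cm³.
Deposited infill = 0.45 × 227 = 102.15 cm³.
Support = 0.10 × 327 = 32.7 cm³.
Total extruded: 100 + 102.15 + 32.7 → 234.85 cm³.
Mass: 234.85 × 1.12 → 263.032 g.
Cost = 263.032 g / 1000 × $75.4/kg = $19.83.

$19.83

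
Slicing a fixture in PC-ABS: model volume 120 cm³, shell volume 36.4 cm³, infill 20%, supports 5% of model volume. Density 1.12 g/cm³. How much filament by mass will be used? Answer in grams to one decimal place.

66.2 g

Volume inside the shell: 120 − 36.4 → 83.6 cm³.
Infill volume: 0.20 × 83.6 → 16.72 cm³.
Support = 0.05 × 120, so 6 cm³.
Total extruded = 36.4 + 16.72 + 6 = 59.12 cm³.
Mass = 59.12 × 1.12, so 66.2144 g.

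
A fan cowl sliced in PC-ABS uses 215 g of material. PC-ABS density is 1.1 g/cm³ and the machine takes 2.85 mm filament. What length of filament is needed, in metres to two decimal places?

Volume = 215 g / 1.1 g·cm⁻³ = 195.4545 cm³ = 195454.5 mm³.
Cross-section of 2.85 mm filament: π·(2.85/2)² = 6.3794 mm².
L = V/A = 195454.5/6.3794 = 30638.38 mm → 30.64 m.

30.64 m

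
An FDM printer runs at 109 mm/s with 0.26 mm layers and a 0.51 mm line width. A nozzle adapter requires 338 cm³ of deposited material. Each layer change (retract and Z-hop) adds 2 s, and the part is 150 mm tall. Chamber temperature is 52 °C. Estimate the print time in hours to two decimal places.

Line area = 0.26 × 0.51 = 0.1326 mm².
Toolpath length = 338 cm³ / 0.1326 mm² = 338000 / 0.1326 = 2549019.6 mm.
Time extruding = 2549019.6 / 109, so 23385.5 s.
Number of layers: 150 / 0.26 → 577 (rounded up).
Z-hop total = 577 × 2, so 1154 s.
Total = 23385.5 + 1154 = 24539.5 s = 6.82 hours.

6.82 hours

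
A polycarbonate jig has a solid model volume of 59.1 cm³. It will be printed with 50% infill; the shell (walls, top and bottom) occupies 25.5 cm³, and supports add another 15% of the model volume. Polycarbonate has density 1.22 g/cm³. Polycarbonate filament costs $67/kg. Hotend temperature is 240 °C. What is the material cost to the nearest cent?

Volume inside the shell: 59.1 − 25.5 → 33.6 cm³.
Infill volume = 0.50 × 33.6 = 16.8 cm³.
Support = 0.15 × 59.1 = 8.865 cm³.
Total printed volume: 25.5 + 16.8 + 8.865 → 51.165 cm³.
Mass = 51.165 × 1.22, so 62.4213 g.
Cost = 62.4213 g / 1000 × $67/kg = $4.18.

$4.18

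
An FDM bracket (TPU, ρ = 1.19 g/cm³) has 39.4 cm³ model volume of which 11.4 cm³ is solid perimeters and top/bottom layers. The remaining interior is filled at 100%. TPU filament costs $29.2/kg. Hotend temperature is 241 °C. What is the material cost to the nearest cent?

$1.37

Volume inside the shell: 39.4 − 11.4 → 28 cm³.
Deposited infill: 1.00 × 28 → 28 cm³.
Total extruded = 11.4 + 28, so 39.4 cm³.
Mass: 39.4 × 1.19 → 46.886 g.
At $29.2/kg: 46.886/1000 × 29.2 = $1.37.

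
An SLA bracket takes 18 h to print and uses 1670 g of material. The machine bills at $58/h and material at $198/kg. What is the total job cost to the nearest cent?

$1374.66

Time charge = 58 × 18 = $1044.00.
Feedstock cost = 198 × 1670/1000, so $330.66.
Job cost: 1044.00 + 330.66 = $1374.66.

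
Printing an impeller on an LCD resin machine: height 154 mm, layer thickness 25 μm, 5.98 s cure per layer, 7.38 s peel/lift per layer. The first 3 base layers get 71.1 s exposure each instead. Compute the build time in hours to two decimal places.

Layer count = ceil(154 / 0.025) = 6160.
Base layers: 3 × (71.1 + 7.38) → 235.44 s.
Remaining layers = 6157 × (5.98 + 7.38), so 82257.52 s.
Total = 235.44 + 82257.52 = 82492.96 s = 22.91 hours.

22.91 hours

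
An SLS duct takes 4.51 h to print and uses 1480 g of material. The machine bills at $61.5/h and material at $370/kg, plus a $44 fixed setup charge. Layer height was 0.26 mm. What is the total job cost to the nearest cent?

Time charge = 61.5 × 4.51 = $277.365.
Feedstock cost: 370 × 1480/1000 → $547.60.
Adding setup: 277.365 + 547.60 + 44 → 868.965 ≈ $868.97.

$868.97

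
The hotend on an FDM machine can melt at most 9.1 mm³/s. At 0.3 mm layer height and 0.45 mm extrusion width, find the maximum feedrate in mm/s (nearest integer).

A = 0.3 × 0.45 = 0.135 mm².
v_max = Q/A = 9.1/0.135 = 67.41 mm/s → 67 mm/s.

67 mm/s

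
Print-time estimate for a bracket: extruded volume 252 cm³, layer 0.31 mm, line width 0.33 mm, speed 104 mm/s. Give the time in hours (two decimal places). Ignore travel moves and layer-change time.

6.58 hours

Extrusion cross-section = 0.31 × 0.33 = 0.1023 mm².
Total extruded path = 252000/0.1023 = 2463343.1 mm.
Time extruding = 2463343.1 / 104, so 23686 s.
23686 s = 6.58 hours.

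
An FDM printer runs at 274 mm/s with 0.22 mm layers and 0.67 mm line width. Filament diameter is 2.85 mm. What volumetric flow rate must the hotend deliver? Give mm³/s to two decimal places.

Bead cross-section = 0.22 × 0.67, so 0.1474 mm².
Q = v·A = 274 × 0.1474 = 40.39 mm³/s.

40.39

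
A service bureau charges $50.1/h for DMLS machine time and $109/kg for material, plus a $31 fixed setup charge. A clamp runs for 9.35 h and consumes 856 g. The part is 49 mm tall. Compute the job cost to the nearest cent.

$592.74

Time charge: 50.1 × 9.35 → $468.435.
Feedstock cost = 109 × 856/1000 = $93.304.
Total = 468.435 + 93.304 + 31 = 592.739 ≈ $592.74.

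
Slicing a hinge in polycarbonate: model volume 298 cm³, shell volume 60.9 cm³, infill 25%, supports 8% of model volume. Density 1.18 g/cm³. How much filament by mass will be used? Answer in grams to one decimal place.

169.9 g

Interior volume = 298 − 60.9, so 237.1 cm³.
Deposited infill = 0.25 × 237.1 = 59.275 cm³.
Support: 0.08 × 298 → 23.84 cm³.
Total printed volume = 60.9 + 59.275 + 23.84 = 144.015 cm³.
Mass = 144.015 × 1.18, so 169.9377 g.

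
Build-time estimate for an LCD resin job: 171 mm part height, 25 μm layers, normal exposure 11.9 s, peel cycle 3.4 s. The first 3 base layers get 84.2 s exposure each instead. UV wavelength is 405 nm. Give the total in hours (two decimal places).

Layer count = ceil(171 / 0.025) = 6840.
Burn-in layers: 3 × (84.2 + 3.4) → 262.8 s.
Remaining layers: 6837 × (11.9 + 3.4) → 104606.1 s.
Total = 262.8 + 104606.1 = 104868.9 s = 29.13 hours.

29.13 hours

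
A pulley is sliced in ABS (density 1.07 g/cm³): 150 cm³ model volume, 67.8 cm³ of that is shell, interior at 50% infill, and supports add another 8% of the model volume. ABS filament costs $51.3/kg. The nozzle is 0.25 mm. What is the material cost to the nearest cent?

Interior volume: 150 − 67.8 → 82.2 cm³.
Deposited infill = 0.50 × 82.2, so 41.1 cm³.
Support: 0.08 × 150 → 12 cm³.
Total extruded = 67.8 + 41.1 + 12 = 120.9 cm³.
Mass: 120.9 × 1.07 → 129.363 g.
Cost = 129.363 g / 1000 × $51.3/kg = $6.64.

$6.64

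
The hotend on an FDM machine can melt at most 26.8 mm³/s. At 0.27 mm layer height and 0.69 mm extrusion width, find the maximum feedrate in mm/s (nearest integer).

144 mm/s

Extrusion cross-section = 0.27 × 0.69, so 0.1863 mm².
v_max = Q/A = 26.8/0.1863 = 143.85 mm/s → 144 mm/s.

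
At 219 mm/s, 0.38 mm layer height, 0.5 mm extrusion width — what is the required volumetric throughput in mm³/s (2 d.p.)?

Extrusion cross-section = 0.38 × 0.5, so 0.19 mm².
Q = v·A = 219 × 0.19 = 41.61 mm³/s.

41.61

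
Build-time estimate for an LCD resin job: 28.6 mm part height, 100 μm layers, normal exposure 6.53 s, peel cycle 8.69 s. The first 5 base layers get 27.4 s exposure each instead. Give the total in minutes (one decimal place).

74.3 minutes

Number of layers: 28.6 / 0.1 → 286 (rounded up).
Base layers = 5 × (27.4 + 8.69), so 180.45 s.
Remaining layers = 281 × (6.53 + 8.69), so 4276.82 s.
Sum: 180.45 + 4276.82 = 4457.27 s → 74.3 minutes.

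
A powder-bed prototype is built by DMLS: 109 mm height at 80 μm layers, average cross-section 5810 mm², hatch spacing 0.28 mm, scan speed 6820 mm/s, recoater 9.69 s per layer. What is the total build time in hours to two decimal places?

4.82 hours

Layers = ⌈109/0.08⌉ = 1363.
Hatch length per layer = 5810 / 0.28, so 20750 mm.
Per-layer scan time = 20750 / 6820 = 3.0425 s.
Time per layer = 3.0425 + 9.69, so 12.7325 s.
Build time = 1363 × 12.7325 = 17354.3975 s = 4.82 hours.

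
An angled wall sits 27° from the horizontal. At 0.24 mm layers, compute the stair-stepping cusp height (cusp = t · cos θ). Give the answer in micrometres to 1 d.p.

Cusp = layer height × cos(27°) = 0.24 × 0.8910 = 0.21384 mm = 213.8 μm.

213.8 μm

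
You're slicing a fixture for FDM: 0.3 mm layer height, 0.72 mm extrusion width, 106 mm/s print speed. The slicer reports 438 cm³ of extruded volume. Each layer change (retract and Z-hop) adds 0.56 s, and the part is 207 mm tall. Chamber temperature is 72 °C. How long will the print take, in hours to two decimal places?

Extrusion cross-section: 0.3 × 0.72 → 0.216 mm².
Toolpath length = 438 cm³ / 0.216 mm² = 438000 / 0.216 = 2027777.8 mm.
Time extruding = 2027777.8 / 106, so 19130 s.
Layers = ⌈207/0.3⌉ = 690.
Layer-change overhead: 690 × 0.56 → 386.4 s.
Total = 19130 + 386.4 = 19516.4 s = 5.42 hours.

5.42 hours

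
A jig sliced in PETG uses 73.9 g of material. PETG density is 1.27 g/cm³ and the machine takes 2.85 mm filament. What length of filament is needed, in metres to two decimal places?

Extruded volume: 73.9/1.27 = 58.189 cm³ (58189 mm³).
Filament cross-section = π × (2.85/2)² = 6.3794 mm².
L = V/A = 58189/6.3794 = 9121.39 mm → 9.12 m.

9.12 m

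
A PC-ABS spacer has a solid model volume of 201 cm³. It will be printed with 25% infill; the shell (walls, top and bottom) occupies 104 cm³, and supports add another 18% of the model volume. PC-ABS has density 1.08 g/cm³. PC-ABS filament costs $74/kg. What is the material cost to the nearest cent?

Volume inside the shell = 201 − 104, so 97 cm³.
Infill deposited: 0.25 × 97 → 24.25 cm³.
Support: 0.18 × 201 → 36.18 cm³.
Total printed volume: 104 + 24.25 + 36.18 → 164.43 cm³.
Mass: 164.43 × 1.08 → 177.5844 g.
At $74/kg: 177.5844/1000 × 74 = $13.14.

$13.14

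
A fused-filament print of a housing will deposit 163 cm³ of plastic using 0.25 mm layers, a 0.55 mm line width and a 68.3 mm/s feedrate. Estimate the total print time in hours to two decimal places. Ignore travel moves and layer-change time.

Bead cross-section = 0.25 × 0.55 = 0.1375 mm².
Total extruded path = 163000/0.1375 = 1185454.5 mm.
Time extruding: 1185454.5 / 68.3 → 17356.6 s.
In the requested units: 17356.6 s = 4.82 hours.

4.82 hours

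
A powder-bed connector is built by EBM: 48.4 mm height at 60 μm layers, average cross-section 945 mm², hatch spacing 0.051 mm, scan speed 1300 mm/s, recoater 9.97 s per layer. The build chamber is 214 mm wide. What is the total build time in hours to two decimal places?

5.43 hours

Layers = ⌈48.4/0.06⌉ = 807.
Per-layer scan distance: 945 / 0.051 → 18529.4 mm.
Scan time per layer = 18529.4 / 1300 = 14.2534 s.
Time per layer: 14.2534 + 9.97 → 24.2234 s.
Total: 807 × 24.2234 s = 19548.2838 s → 5.43 hours.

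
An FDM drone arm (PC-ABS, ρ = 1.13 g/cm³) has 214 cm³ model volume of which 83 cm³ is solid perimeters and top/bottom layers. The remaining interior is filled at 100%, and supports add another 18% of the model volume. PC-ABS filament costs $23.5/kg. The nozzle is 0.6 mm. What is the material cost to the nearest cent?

Volume inside the shell = 214 − 83, so 131 cm³.
Infill volume: 1.00 × 131 → 131 cm³.
Support: 0.18 × 214 → 38.52 cm³.
Deposited volume: 83 + 131 + 38.52 → 252.52 cm³.
Mass: 252.52 × 1.13 → 285.3476 g.
At $23.5/kg: 285.3476/1000 × 23.5 = $6.71.

$6.71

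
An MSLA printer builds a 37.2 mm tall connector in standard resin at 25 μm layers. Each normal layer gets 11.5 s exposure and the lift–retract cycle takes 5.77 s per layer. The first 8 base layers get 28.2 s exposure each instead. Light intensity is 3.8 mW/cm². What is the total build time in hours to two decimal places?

7.18 hours

Layer count = ceil(37.2 / 0.025) = 1488.
Bottom layers: 8 × (28.2 + 5.77) → 271.76 s.
Regular layers = 1480 × (11.5 + 5.77), so 25559.6 s.
Total = 271.76 + 25559.6 = 25831.36 s = 7.18 hours.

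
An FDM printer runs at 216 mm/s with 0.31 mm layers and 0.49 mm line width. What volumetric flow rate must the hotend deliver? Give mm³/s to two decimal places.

Extrusion cross-section = 0.31 × 0.49 = 0.1519 mm².
Volumetric flow = 216 × 0.1519 = 32.81 mm³/s.

32.81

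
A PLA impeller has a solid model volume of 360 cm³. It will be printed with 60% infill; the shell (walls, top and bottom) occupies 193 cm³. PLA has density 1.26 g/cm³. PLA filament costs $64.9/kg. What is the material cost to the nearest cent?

$23.98

Infill region = 360 − 193 = 167 cm³.
Deposited infill: 0.60 × 167 → 100.2 cm³.
Total extruded: 193 + 100.2 → 293.2 cm³.
Mass = 293.2 × 1.26 = 369.432 g.
At $64.9/kg: 369.432/1000 × 64.9 = $23.98.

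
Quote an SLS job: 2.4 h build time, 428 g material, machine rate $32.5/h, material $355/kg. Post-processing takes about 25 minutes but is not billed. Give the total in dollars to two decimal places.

Machine-time cost = 32.5 × 2.4 = $78.00.
Feedstock cost = 355 × 428/1000, so $151.94.
Total = 78.00 + 151.94 = $229.94.

$229.94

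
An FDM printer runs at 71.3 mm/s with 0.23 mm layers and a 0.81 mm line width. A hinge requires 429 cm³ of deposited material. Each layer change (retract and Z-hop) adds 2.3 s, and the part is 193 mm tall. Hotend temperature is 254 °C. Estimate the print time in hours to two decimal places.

Extrusion cross-section = 0.23 × 0.81, so 0.1863 mm².
Total extruded path = 429000/0.1863 = 2302737.5 mm.
Time extruding = 2302737.5 / 71.3 = 32296.5 s.
Layer count = ceil(193 / 0.23) = 840.
Non-print overhead: 840 × 2.3 → 1932 s.
Total = 32296.5 + 1932 = 34228.5 s = 9.51 hours.

9.51 hours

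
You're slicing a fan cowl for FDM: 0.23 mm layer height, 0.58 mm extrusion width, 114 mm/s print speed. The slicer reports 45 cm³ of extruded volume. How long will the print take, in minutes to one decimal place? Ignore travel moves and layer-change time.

49.3 minutes

Line area = 0.23 × 0.58 = 0.1334 mm².
Path length: 45000 mm³ / 0.1334 mm² → 337331.3 mm.
Print-move time = 337331.3 / 114 = 2959 s.
That's 2959 s → 49.3 minutes.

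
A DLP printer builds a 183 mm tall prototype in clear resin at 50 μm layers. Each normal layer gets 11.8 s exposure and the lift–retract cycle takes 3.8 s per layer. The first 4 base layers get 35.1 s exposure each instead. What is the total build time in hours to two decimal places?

Number of layers: 183 / 0.05 → 3660 (rounded up).
Base layers = 4 × (35.1 + 3.8) = 155.6 s.
Remaining layers: 3656 × (11.8 + 3.8) → 57033.6 s.
Total = 155.6 + 57033.6 = 57189.2 s = 15.89 hours.

15.89 hours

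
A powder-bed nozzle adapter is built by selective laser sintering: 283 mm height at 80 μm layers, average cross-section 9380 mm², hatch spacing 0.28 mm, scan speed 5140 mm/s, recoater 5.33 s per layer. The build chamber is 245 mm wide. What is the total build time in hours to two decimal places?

Number of layers: 283 / 0.08 → 3538 (rounded up).
Scan path per layer = 9380 / 0.28 = 33500 mm.
Per-layer scan time = 33500 / 5140, so 6.5175 s.
Per-layer time = 6.5175 + 5.33, so 11.8475 s.
Build time = 3538 × 11.8475 = 41916.455 s = 11.64 hours.

11.64 hours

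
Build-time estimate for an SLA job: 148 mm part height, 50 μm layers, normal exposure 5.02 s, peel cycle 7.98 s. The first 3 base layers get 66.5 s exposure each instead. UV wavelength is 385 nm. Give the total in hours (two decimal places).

Layers = ⌈148/0.05⌉ = 2960.
Burn-in layers: 3 × (66.5 + 7.98) → 223.44 s.
Regular layers = 2957 × (5.02 + 7.98), so 38441 s.
Total = 223.44 + 38441 = 38664.44 s = 10.74 hours.

10.74 hours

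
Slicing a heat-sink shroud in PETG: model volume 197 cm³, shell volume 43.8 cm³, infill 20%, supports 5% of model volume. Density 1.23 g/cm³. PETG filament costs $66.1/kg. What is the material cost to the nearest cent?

Interior volume: 197 − 43.8 → 153.2 cm³.
Infill volume = 0.20 × 153.2, so 30.64 cm³.
Support = 0.05 × 197 = 9.85 cm³.
Deposited volume = 43.8 + 30.64 + 9.85, so 84.29 cm³.
Mass = 84.29 × 1.23, so 103.6767 g.
At $66.1/kg: 103.6767/1000 × 66.1 = $6.85.

$6.85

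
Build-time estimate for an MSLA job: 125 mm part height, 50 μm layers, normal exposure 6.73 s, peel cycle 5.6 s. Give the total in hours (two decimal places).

Number of layers: 125 / 0.05 → 2500 (rounded up).
Each layer takes: 6.73 + 5.6 → 12.33 s.
Total = 2500 × 12.33 = 30825 s = 8.56 hours.

8.56 hours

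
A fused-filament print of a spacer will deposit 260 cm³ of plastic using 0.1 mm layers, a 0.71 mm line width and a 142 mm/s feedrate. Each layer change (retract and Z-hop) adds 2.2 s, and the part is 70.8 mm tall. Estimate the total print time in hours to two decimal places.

7.60 hours

Line area = 0.1 × 0.71 = 0.071 mm².
Path length: 260000 mm³ / 0.071 mm² → 3661971.8 mm.
Time extruding = 3661971.8 / 142 = 25788.5 s.
Layers = ⌈70.8/0.1⌉ = 708.
Z-hop total = 708 × 2.2 = 1557.6 s.
Total = 25788.5 + 1557.6 = 27346.1 s = 7.60 hours.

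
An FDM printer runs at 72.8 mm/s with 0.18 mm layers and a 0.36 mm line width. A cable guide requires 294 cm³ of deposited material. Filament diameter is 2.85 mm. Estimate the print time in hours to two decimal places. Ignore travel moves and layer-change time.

Extrusion cross-section = 0.18 × 0.36, so 0.0648 mm².
Path length: 294000 mm³ / 0.0648 mm² → 4537037 mm.
Time extruding = 4537037 / 72.8, so 62321.9 s.
That's 62321.9 s → 17.31 hours.

17.31 hours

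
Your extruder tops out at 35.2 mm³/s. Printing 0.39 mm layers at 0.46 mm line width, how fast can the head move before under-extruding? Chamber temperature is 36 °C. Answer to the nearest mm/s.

196 mm/s

A = 0.39 × 0.46 = 0.1794 mm².
Max speed = 35.2 / 0.1794 = 196.21 ≈ 196 mm/s.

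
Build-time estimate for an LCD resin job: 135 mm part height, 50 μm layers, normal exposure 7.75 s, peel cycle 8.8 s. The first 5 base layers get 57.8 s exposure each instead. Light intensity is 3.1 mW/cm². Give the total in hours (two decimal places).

Layers = ⌈135/0.05⌉ = 2700.
Base layers = 5 × (57.8 + 8.8), so 333 s.
Remaining layers: 2695 × (7.75 + 8.8) → 44602.25 s.
Total = 333 + 44602.25 = 44935.25 s = 12.48 hours.

12.48 hours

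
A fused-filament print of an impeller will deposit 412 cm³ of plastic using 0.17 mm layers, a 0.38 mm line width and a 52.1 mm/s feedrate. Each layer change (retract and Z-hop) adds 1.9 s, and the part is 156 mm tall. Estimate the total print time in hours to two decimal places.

34.49 hours

Line area = 0.17 × 0.38, so 0.0646 mm².
Toolpath length = 412 cm³ / 0.0646 mm² = 412000 / 0.0646 = 6377709 mm.
Time extruding = 6377709 / 52.1 = 122412.8 s.
Layers = ⌈156/0.17⌉ = 918.
Z-hop total = 918 × 1.9, so 1744.2 s.
Altogether 122412.8 + 1744.2 = 124157 s, i.e. 34.49 hours.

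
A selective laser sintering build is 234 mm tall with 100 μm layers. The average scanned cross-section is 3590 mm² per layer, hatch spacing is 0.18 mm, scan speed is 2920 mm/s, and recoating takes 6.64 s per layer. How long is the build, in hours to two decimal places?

8.76 hours

Layer count = ceil(234 / 0.1) = 2340.
Per-layer scan distance = 3590 / 0.18, so 19944.4 mm.
Laser time per layer: 19944.4 / 2920 → 6.8303 s.
Time per layer = 6.8303 + 6.64 = 13.4703 s.
2340 layers × 13.4703 s/layer = 31520.502 s, i.e. 8.76 hours.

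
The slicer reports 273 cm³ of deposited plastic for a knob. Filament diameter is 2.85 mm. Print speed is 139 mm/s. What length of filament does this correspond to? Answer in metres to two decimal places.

A = π r² = π × 1.425² = 6.3794 mm².
Length = 273 cm³ / 6.3794 mm² = 273000 / 6.3794 = 42793.99 mm = 42.79 m.

42.79 m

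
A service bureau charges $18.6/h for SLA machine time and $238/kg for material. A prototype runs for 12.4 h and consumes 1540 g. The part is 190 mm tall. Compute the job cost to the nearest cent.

Time charge: 18.6 × 12.4 → $230.64.
Material charge = 238 × 1540/1000 = $366.52.
Total = 230.64 + 366.52 = $597.16.

$597.16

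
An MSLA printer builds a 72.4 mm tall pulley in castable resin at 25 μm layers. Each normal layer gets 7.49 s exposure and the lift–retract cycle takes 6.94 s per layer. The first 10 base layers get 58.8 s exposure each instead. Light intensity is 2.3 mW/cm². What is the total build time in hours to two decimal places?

Layer count = ceil(72.4 / 0.025) = 2896.
Burn-in layers = 10 × (58.8 + 6.94) = 657.4 s.
Normal layers = 2886 × (7.49 + 6.94) = 41644.98 s.
Sum: 657.4 + 41644.98 = 42302.38 s → 11.75 hours.

11.75 hours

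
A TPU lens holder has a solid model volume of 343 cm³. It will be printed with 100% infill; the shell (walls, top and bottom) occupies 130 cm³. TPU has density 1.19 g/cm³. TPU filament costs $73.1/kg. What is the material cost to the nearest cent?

$29.84

Volume inside the shell: 343 − 130 → 213 cm³.
Infill volume: 1.00 × 213 → 213 cm³.
Total printed volume: 130 + 213 → 343 cm³.
Mass = 343 × 1.19 = 408.17 g.
Cost = 408.17 g / 1000 × $73.1/kg = $29.84.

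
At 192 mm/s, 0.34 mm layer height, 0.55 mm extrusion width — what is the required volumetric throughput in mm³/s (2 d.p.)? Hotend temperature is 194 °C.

35.90

Bead cross-section = 0.34 × 0.55 = 0.187 mm².
Q = v·A = 192 × 0.187 = 35.90 mm³/s.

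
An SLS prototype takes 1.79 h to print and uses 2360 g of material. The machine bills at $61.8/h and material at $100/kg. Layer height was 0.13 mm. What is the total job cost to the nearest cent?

Machine-time cost = 61.8 × 1.79, so $110.622.
Material charge = 100 × 2360/1000, so $236.00.
Total = 110.622 + 236.00 = 346.622 ≈ $346.62.

$346.62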